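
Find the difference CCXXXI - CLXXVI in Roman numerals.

CCXXXI = 231
CLXXVI = 176
231 - 176 = 55

LV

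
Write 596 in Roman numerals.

Convert 596 to Roman numerals:
  596 contains 1×500 (D)
  96 contains 1×90 (XC)
  6 contains 1×5 (V)
  1 contains 1×1 (I)

DXCVI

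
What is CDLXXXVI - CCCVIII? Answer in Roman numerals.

CDLXXXVI = 486
CCCVIII = 308
486 - 308 = 178

CLXXVIII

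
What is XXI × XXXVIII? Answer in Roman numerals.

XXI = 21
XXXVIII = 38
21 × 38 = 798

DCCXCVIII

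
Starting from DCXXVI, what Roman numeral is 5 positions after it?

DCXXVI = 626
626 + 5 = 631

DCXXXI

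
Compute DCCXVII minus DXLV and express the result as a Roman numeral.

DCCXVII = 717
DXLV = 545
717 - 545 = 172

CLXXII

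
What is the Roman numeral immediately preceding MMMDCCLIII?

MMMDCCLIII = 3753; previous is 3752

MMMDCCLII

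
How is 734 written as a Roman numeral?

Convert 734 to Roman numerals:
  734 contains 1×500 (D)
  234 contains 2×100 (CC)
  34 contains 3×10 (XXX)
  4 contains 1×4 (IV)

DCCXXXIV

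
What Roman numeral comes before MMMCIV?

MMMCIV = 3104, so the previous integer is 3104 - 1 = 3103

MMMCIII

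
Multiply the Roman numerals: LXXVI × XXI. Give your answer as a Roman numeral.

LXXVI = 76
XXI = 21
76 × 21 = 1596

MDXCVI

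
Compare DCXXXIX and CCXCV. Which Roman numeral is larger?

DCXXXIX = 639
CCXCV = 295
639 is larger

DCXXXIX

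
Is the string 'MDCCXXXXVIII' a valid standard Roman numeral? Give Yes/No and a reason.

'MDCCXXXXVIII': More than 3 consecutive X's

No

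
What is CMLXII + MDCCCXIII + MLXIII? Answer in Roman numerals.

CMLXII = 962, MDCCCXIII = 1813, MLXIII = 1063
962 + 1813 = 2775
2775 + 1063 = 3838

MMMDCCCXXXVIII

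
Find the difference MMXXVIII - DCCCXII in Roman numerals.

MMXXVIII = 2028
DCCCXII = 812
2028 - 812 = 1216

MCCXVI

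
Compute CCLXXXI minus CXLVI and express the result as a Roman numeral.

CCLXXXI = 281
CXLVI = 146
281 - 146 = 135

CXXXV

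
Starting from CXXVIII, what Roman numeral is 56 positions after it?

CXXVIII = 128
128 + 56 = 184

CLXXXIV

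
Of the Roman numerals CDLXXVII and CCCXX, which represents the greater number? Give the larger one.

CDLXXVII = 477
CCCXX = 320
477 is larger

CDLXXVII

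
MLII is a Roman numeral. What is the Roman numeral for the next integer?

MLII = 1052; next is 1053

MLIII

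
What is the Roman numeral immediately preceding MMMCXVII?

MMMCXVII = 3117, so the previous integer is 3117 - 1 = 3116

MMMCXVI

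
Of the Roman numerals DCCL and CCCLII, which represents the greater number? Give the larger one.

DCCL = 750
CCCLII = 352
750 is larger

DCCL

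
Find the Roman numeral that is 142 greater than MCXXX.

MCXXX = 1130
1130 + 142 = 1272

MCCLXXII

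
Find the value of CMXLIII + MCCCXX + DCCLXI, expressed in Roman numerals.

CMXLIII = 943, MCCCXX = 1320, DCCLXI = 761
943 + 1320 = 2263
2263 + 761 = 3024

MMMXXIV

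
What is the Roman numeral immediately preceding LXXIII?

LXXIII = 73; previous is 72

LXXII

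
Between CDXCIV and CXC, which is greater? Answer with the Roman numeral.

CDXCIV = 494
CXC = 190
494 is larger

CDXCIV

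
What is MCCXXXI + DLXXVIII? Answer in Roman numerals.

MCCXXXI = 1231
DLXXVIII = 578
1231 + 578 = 1809

MDCCCIX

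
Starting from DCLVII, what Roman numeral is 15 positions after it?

DCLVII = 657
657 + 15 = 672

DCLXXII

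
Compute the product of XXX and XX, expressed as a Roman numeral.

XXX = 30
XX = 20
30 × 20 = 600

DC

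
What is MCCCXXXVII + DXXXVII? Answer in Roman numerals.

MCCCXXXVII = 1337
DXXXVII = 537
1337 + 537 = 1874

MDCCCLXXIV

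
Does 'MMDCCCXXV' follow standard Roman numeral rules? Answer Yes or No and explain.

'MMDCCCXXV': Check the rules: uses only the symbols I, V, X, L, C, D, M; no symbol is repeated more than three times in a row; V, L and D each appear at most once; no smaller symbol precedes a larger one (values never increase from left to right). Value: M (1000) + M (1000) + D (500) + C (100) + C (100) + C (100) + X (10) + X (10) + V (5) = 2825. So it is a valid standard Roman numeral.

Yes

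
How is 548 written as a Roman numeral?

Convert 548 to Roman numerals:
  548 contains 1×500 (D)
  48 contains 1×40 (XL)
  8 contains 1×5 (V)
  3 contains 3×1 (III)

DXLVIII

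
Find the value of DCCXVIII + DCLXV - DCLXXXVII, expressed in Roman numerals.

DCCXVIII = 718, DCLXV = 665, DCLXXXVII = 687
718 + 665 = 1383
1383 - 687 = 696

DCXCVI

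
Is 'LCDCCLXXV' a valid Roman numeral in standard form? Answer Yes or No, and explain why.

'LCDCCLXXV': L should not appear more than once

No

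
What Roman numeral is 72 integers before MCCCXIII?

MCCCXIII = 1313
1313 - 72 = 1241

MCCXLI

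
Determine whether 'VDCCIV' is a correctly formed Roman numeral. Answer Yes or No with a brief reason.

'VDCCIV': V should not appear more than once

No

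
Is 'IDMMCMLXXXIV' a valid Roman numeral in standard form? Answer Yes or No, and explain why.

'IDMMCMLXXXIV': Invalid subtractive combination: ID

No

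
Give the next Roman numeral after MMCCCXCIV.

MMCCCXCIV = 2394; next is 2395

MMCCCXCV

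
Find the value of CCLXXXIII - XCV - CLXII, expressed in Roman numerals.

CCLXXXIII = 283, XCV = 95, CLXII = 162
283 - 95 = 188
188 - 162 = 26

XXVI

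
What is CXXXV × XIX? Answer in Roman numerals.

CXXXV = 135
XIX = 19
135 × 19 = 2565

MMDLXV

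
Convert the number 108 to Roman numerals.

Convert 108 to Roman numerals:
  108 contains 1×100 (C)
  8 contains 1×5 (V)
  3 contains 3×1 (III)

CVIII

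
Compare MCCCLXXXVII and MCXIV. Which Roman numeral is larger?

MCCCLXXXVII = 1387
MCXIV = 1114
1387 is larger

MCCCLXXXVII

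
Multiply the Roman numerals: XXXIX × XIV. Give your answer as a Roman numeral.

XXXIX = 39
XIV = 14
39 × 14 = 546

DXLVI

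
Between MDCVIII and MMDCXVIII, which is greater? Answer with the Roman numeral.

MDCVIII = 1608
MMDCXVIII = 2618
2618 is larger

MMDCXVIII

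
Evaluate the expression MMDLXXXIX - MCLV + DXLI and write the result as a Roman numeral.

MMDLXXXIX = 2589, MCLV = 1155, DXLI = 541
2589 - 1155 = 1434
1434 + 541 = 1975

MCMLXXV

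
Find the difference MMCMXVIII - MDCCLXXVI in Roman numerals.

MMCMXVIII = 2918
MDCCLXXVI = 1776
2918 - 1776 = 1142

MCXLII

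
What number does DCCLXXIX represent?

DCCLXXIX: D=500, C=100, C=100, L=50, X=10, X=10, IX=9
500 + 100 + 100 + 50 + 10 + 10 + 9 = 779

779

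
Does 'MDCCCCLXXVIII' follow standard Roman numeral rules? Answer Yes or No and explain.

'MDCCCCLXXVIII': More than 3 consecutive C's

No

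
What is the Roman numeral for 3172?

Convert 3172 to Roman numerals:
  3172 contains 3×1000 (MMM)
  172 contains 1×100 (C)
  72 contains 1×50 (L)
  22 contains 2×10 (XX)
  2 contains 2×1 (II)

MMMCLXXII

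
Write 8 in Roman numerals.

Convert 8 to Roman numerals:
  8 contains 1×5 (V)
  3 contains 3×1 (III)

VIII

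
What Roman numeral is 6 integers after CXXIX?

CXXIX = 129
129 + 6 = 135

CXXXV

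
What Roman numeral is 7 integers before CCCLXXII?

CCCLXXII = 372
372 - 7 = 365

CCCLXV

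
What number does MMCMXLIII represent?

MMCMXLIII: M=1000, M=1000, CM=900, XL=40, I=1, I=1, I=1
1000 + 1000 + 900 + 40 + 1 + 1 + 1 = 2943

2943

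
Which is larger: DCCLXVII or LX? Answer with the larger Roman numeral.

DCCLXVII = 767
LX = 60
767 is larger

DCCLXVII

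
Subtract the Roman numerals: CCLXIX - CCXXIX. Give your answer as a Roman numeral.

CCLXIX = 269
CCXXIX = 229
269 - 229 = 40

XL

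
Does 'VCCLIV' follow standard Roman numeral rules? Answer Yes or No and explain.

'VCCLIV': V should not appear more than once

No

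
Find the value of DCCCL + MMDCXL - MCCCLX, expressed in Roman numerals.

DCCCL = 850, MMDCXL = 2640, MCCCLX = 1360
850 + 2640 = 3490
3490 - 1360 = 2130

MMCXXX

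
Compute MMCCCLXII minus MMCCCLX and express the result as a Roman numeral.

MMCCCLXII = 2362
MMCCCLX = 2360
2362 - 2360 = 2

II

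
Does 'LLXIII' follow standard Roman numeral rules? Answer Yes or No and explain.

'LLXIII': L should not appear more than once

No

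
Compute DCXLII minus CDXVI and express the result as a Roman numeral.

DCXLII = 642
CDXVI = 416
642 - 416 = 226

CCXXVI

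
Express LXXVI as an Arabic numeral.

LXXVI: L=50, X=10, X=10, V=5, I=1
50 + 10 + 10 + 5 + 1 = 76

76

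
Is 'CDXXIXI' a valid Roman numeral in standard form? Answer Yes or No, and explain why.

'CDXXIXI': I cannot come right after the subtractive pair IX: once I is subtracted in IX, the next symbol must be smaller than I

No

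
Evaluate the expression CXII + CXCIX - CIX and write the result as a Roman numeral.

CXII = 112, CXCIX = 199, CIX = 109
112 + 199 = 311
311 - 109 = 202

CCII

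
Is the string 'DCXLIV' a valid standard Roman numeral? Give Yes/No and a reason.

'DCXLIV': Check the rules: uses only the symbols I, V, X, L, C, D, M; no symbol is repeated more than three times in a row; V, L and D each appear at most once; the only places a smaller symbol precedes a larger one are the allowed subtractive pairs XL, IV, the symbol right after such a pair (if any) is smaller than the pair's first symbol, and otherwise the values never increase from left to right. Value: D (500) + C (100) + XL (40) + IV (4) = 644. So it is a valid standard Roman numeral.

Yes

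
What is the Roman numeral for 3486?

Convert 3486 to Roman numerals:
  3486 contains 3×1000 (MMM)
  486 contains 1×400 (CD)
  86 contains 1×50 (L)
  36 contains 3×10 (XXX)
  6 contains 1×5 (V)
  1 contains 1×1 (I)

MMMCDLXXXVI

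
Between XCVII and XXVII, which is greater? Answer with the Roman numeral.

XCVII = 97
XXVII = 27
97 is larger

XCVII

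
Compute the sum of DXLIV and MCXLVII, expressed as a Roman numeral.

DXLIV = 544
MCXLVII = 1147
544 + 1147 = 1691

MDCXCI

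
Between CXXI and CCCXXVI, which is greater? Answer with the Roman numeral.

CXXI = 121
CCCXXVI = 326
326 is larger

CCCXXVI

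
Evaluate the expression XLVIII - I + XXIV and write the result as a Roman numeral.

XLVIII = 48, I = 1, XXIV = 24
48 - 1 = 47
47 + 24 = 71

LXXI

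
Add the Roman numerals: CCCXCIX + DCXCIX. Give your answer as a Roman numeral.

CCCXCIX = 399
DCXCIX = 699
399 + 699 = 1098

MXCVIII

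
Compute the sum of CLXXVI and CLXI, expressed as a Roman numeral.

CLXXVI = 176
CLXI = 161
176 + 161 = 337

CCCXXXVII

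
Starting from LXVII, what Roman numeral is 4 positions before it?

LXVII = 67
67 - 4 = 63

LXIII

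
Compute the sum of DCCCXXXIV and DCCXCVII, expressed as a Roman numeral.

DCCCXXXIV = 834
DCCXCVII = 797
834 + 797 = 1631

MDCXXXI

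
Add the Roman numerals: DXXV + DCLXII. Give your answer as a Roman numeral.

DXXV = 525
DCLXII = 662
525 + 662 = 1187

MCLXXXVII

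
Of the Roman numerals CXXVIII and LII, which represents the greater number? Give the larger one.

CXXVIII = 128
LII = 52
128 is larger

CXXVIII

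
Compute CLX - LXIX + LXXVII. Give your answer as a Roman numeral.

CLX = 160, LXIX = 69, LXXVII = 77
160 - 69 = 91
91 + 77 = 168

CLXVIII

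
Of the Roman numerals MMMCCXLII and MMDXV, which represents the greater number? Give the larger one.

MMMCCXLII = 3242
MMDXV = 2515
3242 is larger

MMMCCXLII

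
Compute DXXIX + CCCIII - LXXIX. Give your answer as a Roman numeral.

DXXIX = 529, CCCIII = 303, LXXIX = 79
529 + 303 = 832
832 - 79 = 753

DCCLIII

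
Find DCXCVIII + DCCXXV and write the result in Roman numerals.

DCXCVIII = 698
DCCXXV = 725
698 + 725 = 1423

MCDXXIII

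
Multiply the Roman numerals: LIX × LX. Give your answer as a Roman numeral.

LIX = 59
LX = 60
59 × 60 = 3540

MMMDXL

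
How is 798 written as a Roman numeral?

Convert 798 to Roman numerals:
  798 contains 1×500 (D)
  298 contains 2×100 (CC)
  98 contains 1×90 (XC)
  8 contains 1×5 (V)
  3 contains 3×1 (III)

DCCXCVIII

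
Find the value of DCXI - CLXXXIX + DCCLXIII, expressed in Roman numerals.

DCXI = 611, CLXXXIX = 189, DCCLXIII = 763
611 - 189 = 422
422 + 763 = 1185

MCLXXXV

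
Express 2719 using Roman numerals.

Convert 2719 to Roman numerals:
  2719 contains 2×1000 (MM)
  719 contains 1×500 (D)
  219 contains 2×100 (CC)
  19 contains 1×10 (X)
  9 contains 1×9 (IX)

MMDCCXIX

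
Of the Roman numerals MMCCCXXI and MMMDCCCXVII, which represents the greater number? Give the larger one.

MMCCCXXI = 2321
MMMDCCCXVII = 3817
3817 is larger

MMMDCCCXVII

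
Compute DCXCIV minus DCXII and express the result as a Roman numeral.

DCXCIV = 694
DCXII = 612
694 - 612 = 82

LXXXII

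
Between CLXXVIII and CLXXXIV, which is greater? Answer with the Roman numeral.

CLXXVIII = 178
CLXXXIV = 184
184 is larger

CLXXXIV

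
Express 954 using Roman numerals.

Convert 954 to Roman numerals:
  954 contains 1×900 (CM)
  54 contains 1×50 (L)
  4 contains 1×4 (IV)

CMLIV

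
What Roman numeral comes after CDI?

CDI = 401; next is 402

CDII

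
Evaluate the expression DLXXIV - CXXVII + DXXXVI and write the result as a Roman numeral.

DLXXIV = 574, CXXVII = 127, DXXXVI = 536
574 - 127 = 447
447 + 536 = 983

CMLXXXIII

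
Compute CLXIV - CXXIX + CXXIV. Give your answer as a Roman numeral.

CLXIV = 164, CXXIX = 129, CXXIV = 124
164 - 129 = 35
35 + 124 = 159

CLIX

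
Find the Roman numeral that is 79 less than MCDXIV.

MCDXIV = 1414
1414 - 79 = 1335

MCCCXXXV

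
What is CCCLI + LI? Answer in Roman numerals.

CCCLI = 351
LI = 51
351 + 51 = 402

CDII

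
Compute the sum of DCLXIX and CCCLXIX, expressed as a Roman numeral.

DCLXIX = 669
CCCLXIX = 369
669 + 369 = 1038

MXXXVIII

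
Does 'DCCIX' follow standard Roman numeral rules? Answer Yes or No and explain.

'DCCIX': Check the rules: uses only the symbols I, V, X, L, C, D, M; no symbol is repeated more than three times in a row; V, L and D each appear at most once; the only place a smaller symbol precedes a larger one is the allowed subtractive pair IX, the symbol right after such a pair (if any) is smaller than the pair's first symbol, and otherwise the values never increase from left to right. Value: D (500) + C (100) + C (100) + IX (9) = 709. So it is a valid standard Roman numeral.

Yes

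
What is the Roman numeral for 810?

Convert 810 to Roman numerals:
  810 contains 1×500 (D)
  310 contains 3×100 (CCC)
  10 contains 1×10 (X)

DCCCX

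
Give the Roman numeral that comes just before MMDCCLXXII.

MMDCCLXXII = 2772, so the previous integer is 2772 - 1 = 2771

MMDCCLXXI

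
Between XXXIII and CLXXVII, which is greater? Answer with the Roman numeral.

XXXIII = 33
CLXXVII = 177
177 is larger

CLXXVII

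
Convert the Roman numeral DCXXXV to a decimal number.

DCXXXV: D=500, C=100, X=10, X=10, X=10, V=5
500 + 100 + 10 + 10 + 10 + 5 = 635

635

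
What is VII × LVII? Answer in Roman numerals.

VII = 7
LVII = 57
7 × 57 = 399

CCCXCIX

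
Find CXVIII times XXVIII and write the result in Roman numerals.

CXVIII = 118
XXVIII = 28
118 × 28 = 3304

MMMCCCIV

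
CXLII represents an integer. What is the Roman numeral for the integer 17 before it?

CXLII = 142
142 - 17 = 125

CXXV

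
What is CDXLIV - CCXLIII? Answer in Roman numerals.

CDXLIV = 444
CCXLIII = 243
444 - 243 = 201

CCI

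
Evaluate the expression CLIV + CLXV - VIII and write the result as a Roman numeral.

CLIV = 154, CLXV = 165, VIII = 8
154 + 165 = 319
319 - 8 = 311

CCCXI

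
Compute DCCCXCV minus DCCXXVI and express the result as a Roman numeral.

DCCCXCV = 895
DCCXXVI = 726
895 - 726 = 169

CLXIX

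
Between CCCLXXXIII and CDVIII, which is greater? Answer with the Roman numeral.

CCCLXXXIII = 383
CDVIII = 408
408 is larger

CDVIII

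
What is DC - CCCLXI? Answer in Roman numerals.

DC = 600
CCCLXI = 361
600 - 361 = 239

CCXXXIX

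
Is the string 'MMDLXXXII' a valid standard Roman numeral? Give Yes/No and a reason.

'MMDLXXXII': Check the rules: uses only the symbols I, V, X, L, C, D, M; no symbol is repeated more than three times in a row; V, L and D each appear at most once; no smaller symbol precedes a larger one (values never increase from left to right). Value: M (1000) + M (1000) + D (500) + L (50) + X (10) + X (10) + X (10) + I (1) + I (1) = 2582. So it is a valid standard Roman numeral.

Yes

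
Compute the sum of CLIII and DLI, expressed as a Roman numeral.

CLIII = 153
DLI = 551
153 + 551 = 704

DCCIV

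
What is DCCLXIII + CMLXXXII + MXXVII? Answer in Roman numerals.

DCCLXIII = 763, CMLXXXII = 982, MXXVII = 1027
763 + 982 = 1745
1745 + 1027 = 2772

MMDCCLXXII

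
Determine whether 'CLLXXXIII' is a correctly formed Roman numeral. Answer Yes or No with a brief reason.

'CLLXXXIII': L should not appear more than once

No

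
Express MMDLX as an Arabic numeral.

MMDLX: M=1000, M=1000, D=500, L=50, X=10
1000 + 1000 + 500 + 50 + 10 = 2560

2560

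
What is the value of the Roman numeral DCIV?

DCIV: D=500, C=100, IV=4
500 + 100 + 4 = 604

604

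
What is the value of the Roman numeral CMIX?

CMIX: CM=900, IX=9
900 + 9 = 909

909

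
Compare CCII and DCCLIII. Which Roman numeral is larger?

CCII = 202
DCCLIII = 753
753 is larger

DCCLIII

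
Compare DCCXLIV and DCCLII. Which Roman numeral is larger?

DCCXLIV = 744
DCCLII = 752
752 is larger

DCCLII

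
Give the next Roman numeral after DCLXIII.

DCLXIII = 663; next is 664

DCLXIV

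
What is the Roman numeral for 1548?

Convert 1548 to Roman numerals:
  1548 contains 1×1000 (M)
  548 contains 1×500 (D)
  48 contains 1×40 (XL)
  8 contains 1×5 (V)
  3 contains 3×1 (III)

MDXLVIII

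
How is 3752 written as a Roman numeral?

Convert 3752 to Roman numerals:
  3752 contains 3×1000 (MMM)
  752 contains 1×500 (D)
  252 contains 2×100 (CC)
  52 contains 1×50 (L)
  2 contains 2×1 (II)

MMMDCCLII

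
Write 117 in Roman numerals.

Convert 117 to Roman numerals:
  117 contains 1×100 (C)
  17 contains 1×10 (X)
  7 contains 1×5 (V)
  2 contains 2×1 (II)

CXVII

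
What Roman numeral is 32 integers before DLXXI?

DLXXI = 571
571 - 32 = 539

DXXXIX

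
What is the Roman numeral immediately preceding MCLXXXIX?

MCLXXXIX = 1189; previous is 1188

MCLXXXVIII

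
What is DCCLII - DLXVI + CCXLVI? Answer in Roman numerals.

DCCLII = 752, DLXVI = 566, CCXLVI = 246
752 - 566 = 186
186 + 246 = 432

CDXXXII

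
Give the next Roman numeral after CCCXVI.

CCCXVI = 316; next is 317

CCCXVII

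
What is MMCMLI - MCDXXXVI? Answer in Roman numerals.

MMCMLI = 2951
MCDXXXVI = 1436
2951 - 1436 = 1515

MDXV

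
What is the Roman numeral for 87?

Convert 87 to Roman numerals:
  87 contains 1×50 (L)
  37 contains 3×10 (XXX)
  7 contains 1×5 (V)
  2 contains 2×1 (II)

LXXXVII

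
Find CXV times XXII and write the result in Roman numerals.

CXV = 115
XXII = 22
115 × 22 = 2530

MMDXXX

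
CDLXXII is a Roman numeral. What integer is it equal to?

CDLXXII: CD=400, L=50, X=10, X=10, I=1, I=1
400 + 50 + 10 + 10 + 1 + 1 = 472

472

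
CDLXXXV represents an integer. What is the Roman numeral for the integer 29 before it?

CDLXXXV = 485
485 - 29 = 456

CDLVI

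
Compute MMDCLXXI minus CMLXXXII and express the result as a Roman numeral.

MMDCLXXI = 2671
CMLXXXII = 982
2671 - 982 = 1689

MDCLXXXIX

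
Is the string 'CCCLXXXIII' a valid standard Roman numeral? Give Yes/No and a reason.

'CCCLXXXIII': Check the rules: uses only the symbols I, V, X, L, C, D, M; no symbol is repeated more than three times in a row; V, L and D each appear at most once; no smaller symbol precedes a larger one (values never increase from left to right). Value: C (100) + C (100) + C (100) + L (50) + X (10) + X (10) + X (10) + I (1) + I (1) + I (1) = 383. So it is a valid standard Roman numeral.

Yes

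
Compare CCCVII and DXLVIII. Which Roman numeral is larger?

CCCVII = 307
DXLVIII = 548
548 is larger

DXLVIII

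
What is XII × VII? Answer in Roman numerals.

XII = 12
VII = 7
12 × 7 = 84

LXXXIV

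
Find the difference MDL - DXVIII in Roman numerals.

MDL = 1550
DXVIII = 518
1550 - 518 = 1032

MXXXII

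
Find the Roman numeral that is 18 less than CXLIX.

CXLIX = 149
149 - 18 = 131

CXXXI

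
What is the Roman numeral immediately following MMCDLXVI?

MMCDLXVI = 2466; next is 2467

MMCDLXVII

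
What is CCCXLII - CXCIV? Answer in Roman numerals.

CCCXLII = 342
CXCIV = 194
342 - 194 = 148

CXLVIII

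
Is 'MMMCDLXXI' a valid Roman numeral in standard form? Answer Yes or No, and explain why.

'MMMCDLXXI': Check the rules: uses only the symbols I, V, X, L, C, D, M; no symbol is repeated more than three times in a row; V, L and D each appear at most once; the only place a smaller symbol precedes a larger one is the allowed subtractive pair CD, the symbol right after such a pair (if any) is smaller than the pair's first symbol, and otherwise the values never increase from left to right. Value: M (1000) + M (1000) + M (1000) + CD (400) + L (50) + X (10) + X (10) + I (1) = 3471. So it is a valid standard Roman numeral.

Yes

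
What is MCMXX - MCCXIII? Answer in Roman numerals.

MCMXX = 1920
MCCXIII = 1213
1920 - 1213 = 707

DCCVII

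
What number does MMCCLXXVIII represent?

MMCCLXXVIII: M=1000, M=1000, C=100, C=100, L=50, X=10, X=10, V=5, I=1, I=1, I=1
1000 + 1000 + 100 + 100 + 50 + 10 + 10 + 5 + 1 + 1 + 1 = 2278

2278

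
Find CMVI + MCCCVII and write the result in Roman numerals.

CMVI = 906
MCCCVII = 1307
906 + 1307 = 2213

MMCCXIII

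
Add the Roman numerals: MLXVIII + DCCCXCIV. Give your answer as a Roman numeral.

MLXVIII = 1068
DCCCXCIV = 894
1068 + 894 = 1962

MCMLXII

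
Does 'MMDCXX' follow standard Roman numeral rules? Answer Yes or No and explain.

'MMDCXX': Check the rules: uses only the symbols I, V, X, L, C, D, M; no symbol is repeated more than three times in a row; V, L and D each appear at most once; no smaller symbol precedes a larger one (values never increase from left to right). Value: M (1000) + M (1000) + D (500) + C (100) + X (10) + X (10) = 2620. So it is a valid standard Roman numeral.

Yes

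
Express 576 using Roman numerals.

Convert 576 to Roman numerals:
  576 contains 1×500 (D)
  76 contains 1×50 (L)
  26 contains 2×10 (XX)
  6 contains 1×5 (V)
  1 contains 1×1 (I)

DLXXVI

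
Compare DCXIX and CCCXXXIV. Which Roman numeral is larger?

DCXIX = 619
CCCXXXIV = 334
619 is larger

DCXIX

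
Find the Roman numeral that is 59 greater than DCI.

DCI = 601
601 + 59 = 660

DCLX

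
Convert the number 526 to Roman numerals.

Convert 526 to Roman numerals:
  526 contains 1×500 (D)
  26 contains 2×10 (XX)
  6 contains 1×5 (V)
  1 contains 1×1 (I)

DXXVI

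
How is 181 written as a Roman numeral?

Convert 181 to Roman numerals:
  181 contains 1×100 (C)
  81 contains 1×50 (L)
  31 contains 3×10 (XXX)
  1 contains 1×1 (I)

CLXXXI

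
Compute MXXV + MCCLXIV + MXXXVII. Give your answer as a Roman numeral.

MXXV = 1025, MCCLXIV = 1264, MXXXVII = 1037
1025 + 1264 = 2289
2289 + 1037 = 3326

MMMCCCXXVI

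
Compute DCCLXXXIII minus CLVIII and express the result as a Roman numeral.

DCCLXXXIII = 783
CLVIII = 158
783 - 158 = 625

DCXXV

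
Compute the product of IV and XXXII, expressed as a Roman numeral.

IV = 4
XXXII = 32
4 × 32 = 128

CXXVIII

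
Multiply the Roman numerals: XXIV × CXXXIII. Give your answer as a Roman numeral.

XXIV = 24
CXXXIII = 133
24 × 133 = 3192

MMMCXCII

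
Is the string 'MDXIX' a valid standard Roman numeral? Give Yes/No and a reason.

'MDXIX': Check the rules: uses only the symbols I, V, X, L, C, D, M; no symbol is repeated more than three times in a row; V, L and D each appear at most once; the only place a smaller symbol precedes a larger one is the allowed subtractive pair IX, the symbol right after such a pair (if any) is smaller than the pair's first symbol, and otherwise the values never increase from left to right. Value: M (1000) + D (500) + X (10) + IX (9) = 1519. So it is a valid standard Roman numeral.

Yes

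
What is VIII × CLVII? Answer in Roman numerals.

VIII = 8
CLVII = 157
8 × 157 = 1256

MCCLVI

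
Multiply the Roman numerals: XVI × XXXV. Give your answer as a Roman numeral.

XVI = 16
XXXV = 35
16 × 35 = 560

DLX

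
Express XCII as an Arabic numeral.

XCII: XC=90, I=1, I=1
90 + 1 + 1 = 92

92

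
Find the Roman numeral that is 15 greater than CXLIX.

CXLIX = 149
149 + 15 = 164

CLXIV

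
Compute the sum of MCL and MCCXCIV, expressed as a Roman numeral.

MCL = 1150
MCCXCIV = 1294
1150 + 1294 = 2444

MMCDXLIV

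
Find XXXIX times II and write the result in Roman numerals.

XXXIX = 39
II = 2
39 × 2 = 78

LXXVIII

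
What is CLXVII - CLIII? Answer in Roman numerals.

CLXVII = 167
CLIII = 153
167 - 153 = 14

XIV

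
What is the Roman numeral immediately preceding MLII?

MLII = 1052, so the previous integer is 1052 - 1 = 1051

MLI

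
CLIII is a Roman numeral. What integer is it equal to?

CLIII: C=100, L=50, I=1, I=1, I=1
100 + 50 + 1 + 1 + 1 = 153

153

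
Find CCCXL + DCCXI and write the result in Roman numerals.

CCCXL = 340
DCCXI = 711
340 + 711 = 1051

MLI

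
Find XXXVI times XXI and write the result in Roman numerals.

XXXVI = 36
XXI = 21
36 × 21 = 756

DCCLVI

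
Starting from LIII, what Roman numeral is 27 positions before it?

LIII = 53
53 - 27 = 26

XXVI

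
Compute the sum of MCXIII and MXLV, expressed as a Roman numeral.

MCXIII = 1113
MXLV = 1045
1113 + 1045 = 2158

MMCLVIII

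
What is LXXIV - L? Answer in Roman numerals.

LXXIV = 74
L = 50
74 - 50 = 24

XXIV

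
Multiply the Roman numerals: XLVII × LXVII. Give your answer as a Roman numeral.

XLVII = 47
LXVII = 67
47 × 67 = 3149

MMMCXLIX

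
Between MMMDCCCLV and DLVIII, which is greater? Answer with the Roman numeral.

MMMDCCCLV = 3855
DLVIII = 558
3855 is larger

MMMDCCCLV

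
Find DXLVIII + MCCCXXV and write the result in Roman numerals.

DXLVIII = 548
MCCCXXV = 1325
548 + 1325 = 1873

MDCCCLXXIII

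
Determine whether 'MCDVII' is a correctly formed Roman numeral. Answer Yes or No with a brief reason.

'MCDVII': Check the rules: uses only the symbols I, V, X, L, C, D, M; no symbol is repeated more than three times in a row; V, L and D each appear at most once; the only place a smaller symbol precedes a larger one is the allowed subtractive pair CD, the symbol right after such a pair (if any) is smaller than the pair's first symbol, and otherwise the values never increase from left to right. Value: M (1000) + CD (400) + V (5) + I (1) + I (1) = 1407. So it is a valid standard Roman numeral.

Yes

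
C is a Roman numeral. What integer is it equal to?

C: C=100

100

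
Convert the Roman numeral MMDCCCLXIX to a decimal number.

MMDCCCLXIX: M=1000, M=1000, D=500, C=100, C=100, C=100, L=50, X=10, IX=9
1000 + 1000 + 500 + 100 + 100 + 100 + 50 + 10 + 9 = 2869

2869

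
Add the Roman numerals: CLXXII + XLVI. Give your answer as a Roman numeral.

CLXXII = 172
XLVI = 46
172 + 46 = 218

CCXVIII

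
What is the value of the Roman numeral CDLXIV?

CDLXIV: CD=400, L=50, X=10, IV=4
400 + 50 + 10 + 4 = 464

464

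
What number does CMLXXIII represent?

CMLXXIII: CM=900, L=50, X=10, X=10, I=1, I=1, I=1
900 + 50 + 10 + 10 + 1 + 1 + 1 = 973

973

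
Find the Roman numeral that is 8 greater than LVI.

LVI = 56
56 + 8 = 64

LXIV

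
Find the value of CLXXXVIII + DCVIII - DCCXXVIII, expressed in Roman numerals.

CLXXXVIII = 188, DCVIII = 608, DCCXXVIII = 728
188 + 608 = 796
796 - 728 = 68

LXVIII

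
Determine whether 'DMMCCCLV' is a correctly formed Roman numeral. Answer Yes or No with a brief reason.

'DMMCCCLV': Invalid subtractive combination: DM

No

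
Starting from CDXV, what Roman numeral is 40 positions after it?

CDXV = 415
415 + 40 = 455

CDLV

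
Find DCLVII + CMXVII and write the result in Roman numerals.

DCLVII = 657
CMXVII = 917
657 + 917 = 1574

MDLXXIV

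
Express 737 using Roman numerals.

Convert 737 to Roman numerals:
  737 contains 1×500 (D)
  237 contains 2×100 (CC)
  37 contains 3×10 (XXX)
  7 contains 1×5 (V)
  2 contains 2×1 (II)

DCCXXXVII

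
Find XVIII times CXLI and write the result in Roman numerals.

XVIII = 18
CXLI = 141
18 × 141 = 2538

MMDXXXVIII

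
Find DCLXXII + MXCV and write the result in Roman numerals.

DCLXXII = 672
MXCV = 1095
672 + 1095 = 1767

MDCCLXVII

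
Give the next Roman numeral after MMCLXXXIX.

MMCLXXXIX = 2189, so the next integer is 2189 + 1 = 2190

MMCXC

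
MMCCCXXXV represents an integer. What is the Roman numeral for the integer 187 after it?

MMCCCXXXV = 2335
2335 + 187 = 2522

MMDXXII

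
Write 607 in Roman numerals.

Convert 607 to Roman numerals:
  607 contains 1×500 (D)
  107 contains 1×100 (C)
  7 contains 1×5 (V)
  2 contains 2×1 (II)

DCVII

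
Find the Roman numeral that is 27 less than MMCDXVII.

MMCDXVII = 2417
2417 - 27 = 2390

MMCCCXC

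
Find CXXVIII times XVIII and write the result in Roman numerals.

CXXVIII = 128
XVIII = 18
128 × 18 = 2304

MMCCCIV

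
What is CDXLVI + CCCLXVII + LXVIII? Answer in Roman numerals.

CDXLVI = 446, CCCLXVII = 367, LXVIII = 68
446 + 367 = 813
813 + 68 = 881

DCCCLXXXI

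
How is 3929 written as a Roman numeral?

Convert 3929 to Roman numerals:
  3929 contains 3×1000 (MMM)
  929 contains 1×900 (CM)
  29 contains 2×10 (XX)
  9 contains 1×9 (IX)

MMMCMXXIX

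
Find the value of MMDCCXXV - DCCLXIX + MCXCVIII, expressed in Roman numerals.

MMDCCXXV = 2725, DCCLXIX = 769, MCXCVIII = 1198
2725 - 769 = 1956
1956 + 1198 = 3154

MMMCLIV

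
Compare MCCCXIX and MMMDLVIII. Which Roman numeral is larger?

MCCCXIX = 1319
MMMDLVIII = 3558
3558 is larger

MMMDLVIII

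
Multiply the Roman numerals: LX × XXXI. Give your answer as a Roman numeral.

LX = 60
XXXI = 31
60 × 31 = 1860

MDCCCLX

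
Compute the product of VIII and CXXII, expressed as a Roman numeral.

VIII = 8
CXXII = 122
8 × 122 = 976

CMLXXVI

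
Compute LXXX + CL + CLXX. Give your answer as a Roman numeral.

LXXX = 80, CL = 150, CLXX = 170
80 + 150 = 230
230 + 170 = 400

CD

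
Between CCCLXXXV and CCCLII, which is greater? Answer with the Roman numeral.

CCCLXXXV = 385
CCCLII = 352
385 is larger

CCCLXXXV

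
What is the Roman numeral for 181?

Convert 181 to Roman numerals:
  181 contains 1×100 (C)
  81 contains 1×50 (L)
  31 contains 3×10 (XXX)
  1 contains 1×1 (I)

CLXXXI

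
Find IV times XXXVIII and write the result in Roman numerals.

IV = 4
XXXVIII = 38
4 × 38 = 152

CLII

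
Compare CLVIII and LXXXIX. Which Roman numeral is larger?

CLVIII = 158
LXXXIX = 89
158 is larger

CLVIII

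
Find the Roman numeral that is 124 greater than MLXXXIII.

MLXXXIII = 1083
1083 + 124 = 1207

MCCVII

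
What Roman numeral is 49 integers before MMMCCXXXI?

MMMCCXXXI = 3231
3231 - 49 = 3182

MMMCLXXXII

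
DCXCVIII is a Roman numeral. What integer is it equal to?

DCXCVIII: D=500, C=100, XC=90, V=5, I=1, I=1, I=1
500 + 100 + 90 + 5 + 1 + 1 + 1 = 698

698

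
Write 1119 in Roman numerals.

Convert 1119 to Roman numerals:
  1119 contains 1×1000 (M)
  119 contains 1×100 (C)
  19 contains 1×10 (X)
  9 contains 1×9 (IX)

MCXIX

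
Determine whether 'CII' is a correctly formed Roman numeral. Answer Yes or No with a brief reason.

'CII': Check the rules: uses only the symbols I, V, X, L, C, D, M; no symbol is repeated more than three times in a row; V, L and D each appear at most once; no smaller symbol precedes a larger one (values never increase from left to right). Value: C (100) + I (1) + I (1) = 102. So it is a valid standard Roman numeral.

Yes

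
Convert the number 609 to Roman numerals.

Convert 609 to Roman numerals:
  609 contains 1×500 (D)
  109 contains 1×100 (C)
  9 contains 1×9 (IX)

DCIX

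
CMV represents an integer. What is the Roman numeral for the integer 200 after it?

CMV = 905
905 + 200 = 1105

MCV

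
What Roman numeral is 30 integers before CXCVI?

CXCVI = 196
196 - 30 = 166

CLXVI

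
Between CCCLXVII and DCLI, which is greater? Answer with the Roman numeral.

CCCLXVII = 367
DCLI = 651
651 is larger

DCLI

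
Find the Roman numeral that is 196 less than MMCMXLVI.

MMCMXLVI = 2946
2946 - 196 = 2750

MMDCCL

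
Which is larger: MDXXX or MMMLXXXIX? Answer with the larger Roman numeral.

MDXXX = 1530
MMMLXXXIX = 3089
3089 is larger

MMMLXXXIX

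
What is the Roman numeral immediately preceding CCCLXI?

CCCLXI = 361; previous is 360

CCCLX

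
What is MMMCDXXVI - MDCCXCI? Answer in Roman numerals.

MMMCDXXVI = 3426
MDCCXCI = 1791
3426 - 1791 = 1635

MDCXXXV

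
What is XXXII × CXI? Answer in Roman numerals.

XXXII = 32
CXI = 111
32 × 111 = 3552

MMMDLII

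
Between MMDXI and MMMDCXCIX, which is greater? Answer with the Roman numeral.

MMDXI = 2511
MMMDCXCIX = 3699
3699 is larger

MMMDCXCIX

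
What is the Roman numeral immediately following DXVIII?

DXVIII = 518; next is 519

DXIX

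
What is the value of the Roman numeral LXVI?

LXVI: L=50, X=10, V=5, I=1
50 + 10 + 5 + 1 = 66

66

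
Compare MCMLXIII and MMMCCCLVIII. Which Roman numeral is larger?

MCMLXIII = 1963
MMMCCCLVIII = 3358
3358 is larger

MMMCCCLVIII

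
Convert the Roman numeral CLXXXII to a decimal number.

CLXXXII: C=100, L=50, X=10, X=10, X=10, I=1, I=1
100 + 50 + 10 + 10 + 10 + 1 + 1 = 182

182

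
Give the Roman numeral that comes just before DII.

DII = 502; previous is 501

DI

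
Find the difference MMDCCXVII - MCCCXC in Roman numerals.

MMDCCXVII = 2717
MCCCXC = 1390
2717 - 1390 = 1327

MCCCXXVII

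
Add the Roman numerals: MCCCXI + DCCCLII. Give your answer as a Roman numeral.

MCCCXI = 1311
DCCCLII = 852
1311 + 852 = 2163

MMCLXIII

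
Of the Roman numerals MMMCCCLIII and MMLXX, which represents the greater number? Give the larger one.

MMMCCCLIII = 3353
MMLXX = 2070
3353 is larger

MMMCCCLIII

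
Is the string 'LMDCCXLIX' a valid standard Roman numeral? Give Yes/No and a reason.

'LMDCCXLIX': L should not appear more than once

No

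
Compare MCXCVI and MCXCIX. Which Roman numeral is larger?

MCXCVI = 1196
MCXCIX = 1199
1199 is larger

MCXCIX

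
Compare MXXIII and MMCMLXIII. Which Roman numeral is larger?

MXXIII = 1023
MMCMLXIII = 2963
2963 is larger

MMCMLXIII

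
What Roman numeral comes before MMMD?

MMMD = 3500; previous is 3499

MMMCDXCIX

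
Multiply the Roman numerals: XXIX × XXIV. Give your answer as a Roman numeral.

XXIX = 29
XXIV = 24
29 × 24 = 696

DCXCVI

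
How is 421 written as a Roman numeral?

Convert 421 to Roman numerals:
  421 contains 1×400 (CD)
  21 contains 2×10 (XX)
  1 contains 1×1 (I)

CDXXI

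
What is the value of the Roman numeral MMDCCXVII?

MMDCCXVII: M=1000, M=1000, D=500, C=100, C=100, X=10, V=5, I=1, I=1
1000 + 1000 + 500 + 100 + 100 + 10 + 5 + 1 + 1 = 2717

2717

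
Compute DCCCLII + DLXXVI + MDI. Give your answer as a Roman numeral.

DCCCLII = 852, DLXXVI = 576, MDI = 1501
852 + 576 = 1428
1428 + 1501 = 2929

MMCMXXIX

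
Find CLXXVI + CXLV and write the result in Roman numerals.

CLXXVI = 176
CXLV = 145
176 + 145 = 321

CCCXXI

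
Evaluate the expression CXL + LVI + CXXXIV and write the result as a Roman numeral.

CXL = 140, LVI = 56, CXXXIV = 134
140 + 56 = 196
196 + 134 = 330

CCCXXX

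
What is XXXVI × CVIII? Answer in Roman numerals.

XXXVI = 36
CVIII = 108
36 × 108 = 3888

MMMDCCCLXXXVIII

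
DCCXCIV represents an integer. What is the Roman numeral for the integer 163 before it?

DCCXCIV = 794
794 - 163 = 631

DCXXXI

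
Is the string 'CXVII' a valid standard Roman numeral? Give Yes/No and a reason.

'CXVII': Check the rules: uses only the symbols I, V, X, L, C, D, M; no symbol is repeated more than three times in a row; V, L and D each appear at most once; no smaller symbol precedes a larger one (values never increase from left to right). Value: C (100) + X (10) + V (5) + I (1) + I (1) = 117. So it is a valid standard Roman numeral.

Yes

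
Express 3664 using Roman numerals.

Convert 3664 to Roman numerals:
  3664 contains 3×1000 (MMM)
  664 contains 1×500 (D)
  164 contains 1×100 (C)
  64 contains 1×50 (L)
  14 contains 1×10 (X)
  4 contains 1×4 (IV)

MMMDCLXIV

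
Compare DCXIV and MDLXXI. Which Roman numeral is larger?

DCXIV = 614
MDLXXI = 1571
1571 is larger

MDLXXI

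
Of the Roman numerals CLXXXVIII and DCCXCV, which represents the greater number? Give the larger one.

CLXXXVIII = 188
DCCXCV = 795
795 is larger

DCCXCV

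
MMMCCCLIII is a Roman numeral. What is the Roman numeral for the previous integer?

MMMCCCLIII = 3353, so the previous integer is 3353 - 1 = 3352

MMMCCCLII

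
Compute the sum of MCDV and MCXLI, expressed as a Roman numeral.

MCDV = 1405
MCXLI = 1141
1405 + 1141 = 2546

MMDXLVI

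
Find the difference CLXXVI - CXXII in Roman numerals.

CLXXVI = 176
CXXII = 122
176 - 122 = 54

LIV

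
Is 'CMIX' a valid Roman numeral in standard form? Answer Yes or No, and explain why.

'CMIX': Check the rules: uses only the symbols I, V, X, L, C, D, M; no symbol is repeated more than three times in a row; V, L and D each appear at most once; the only places a smaller symbol precedes a larger one are the allowed subtractive pairs CM, IX, the symbol right after such a pair (if any) is smaller than the pair's first symbol, and otherwise the values never increase from left to right. Value: CM (900) + IX (9) = 909. So it is a valid standard Roman numeral.

Yes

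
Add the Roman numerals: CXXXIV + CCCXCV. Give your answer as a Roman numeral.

CXXXIV = 134
CCCXCV = 395
134 + 395 = 529

DXXIX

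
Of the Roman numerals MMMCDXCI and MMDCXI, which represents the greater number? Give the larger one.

MMMCDXCI = 3491
MMDCXI = 2611
3491 is larger

MMMCDXCI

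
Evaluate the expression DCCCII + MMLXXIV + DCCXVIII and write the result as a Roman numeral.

DCCCII = 802, MMLXXIV = 2074, DCCXVIII = 718
802 + 2074 = 2876
2876 + 718 = 3594

MMMDXCIV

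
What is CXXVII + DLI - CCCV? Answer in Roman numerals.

CXXVII = 127, DLI = 551, CCCV = 305
127 + 551 = 678
678 - 305 = 373

CCCLXXIII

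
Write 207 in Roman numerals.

Convert 207 to Roman numerals:
  207 contains 2×100 (CC)
  7 contains 1×5 (V)
  2 contains 2×1 (II)

CCVII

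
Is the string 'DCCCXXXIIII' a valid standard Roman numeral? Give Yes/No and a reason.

'DCCCXXXIIII': More than 3 consecutive I's

No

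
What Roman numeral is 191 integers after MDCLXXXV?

MDCLXXXV = 1685
1685 + 191 = 1876

MDCCCLXXVI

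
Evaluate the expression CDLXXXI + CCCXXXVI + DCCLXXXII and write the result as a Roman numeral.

CDLXXXI = 481, CCCXXXVI = 336, DCCLXXXII = 782
481 + 336 = 817
817 + 782 = 1599

MDXCIX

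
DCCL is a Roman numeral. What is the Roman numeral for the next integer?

DCCL = 750, so the next integer is 750 + 1 = 751

DCCLI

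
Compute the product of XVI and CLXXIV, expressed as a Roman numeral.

XVI = 16
CLXXIV = 174
16 × 174 = 2784

MMDCCLXXXIV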